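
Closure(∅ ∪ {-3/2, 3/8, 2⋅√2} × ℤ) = {-3/2, 3/8, 2⋅√2} × ℤ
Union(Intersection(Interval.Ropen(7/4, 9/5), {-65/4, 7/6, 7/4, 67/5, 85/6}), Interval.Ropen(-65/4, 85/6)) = Interval.Ropen(-65/4, 85/6)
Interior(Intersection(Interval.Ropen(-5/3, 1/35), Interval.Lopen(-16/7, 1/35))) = Interval.open(-5/3, 1/35)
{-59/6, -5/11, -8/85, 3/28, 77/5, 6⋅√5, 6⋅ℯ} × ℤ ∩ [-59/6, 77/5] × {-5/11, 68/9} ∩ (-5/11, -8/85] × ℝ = ∅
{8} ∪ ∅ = {8}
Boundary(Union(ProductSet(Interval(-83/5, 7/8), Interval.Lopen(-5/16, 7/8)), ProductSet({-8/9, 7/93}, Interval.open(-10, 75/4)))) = Union(ProductSet({-83/5, 7/8}, Interval(-5/16, 7/8)), ProductSet({-8/9, 7/93}, Union(Interval(-10, -5/16), Interval(7/8, 75/4))), ProductSet(Interval(-83/5, 7/8), {-5/16, 7/8}))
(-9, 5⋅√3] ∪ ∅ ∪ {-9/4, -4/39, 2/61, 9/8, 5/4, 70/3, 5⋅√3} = (-9, 5⋅√3] ∪ {70/3}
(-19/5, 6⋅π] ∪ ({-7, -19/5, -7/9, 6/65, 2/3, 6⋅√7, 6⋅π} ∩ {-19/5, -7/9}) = [-19/5, 6⋅π]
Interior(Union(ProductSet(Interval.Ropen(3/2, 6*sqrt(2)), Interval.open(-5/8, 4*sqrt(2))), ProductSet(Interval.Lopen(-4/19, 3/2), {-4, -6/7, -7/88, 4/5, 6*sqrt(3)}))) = ProductSet(Interval.open(3/2, 6*sqrt(2)), Interval.open(-5/8, 4*sqrt(2)))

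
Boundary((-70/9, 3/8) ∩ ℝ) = {-70/9, 3/8}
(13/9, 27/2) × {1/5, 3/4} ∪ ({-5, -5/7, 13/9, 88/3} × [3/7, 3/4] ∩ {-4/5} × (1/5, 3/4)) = (13/9, 27/2) × {1/5, 3/4}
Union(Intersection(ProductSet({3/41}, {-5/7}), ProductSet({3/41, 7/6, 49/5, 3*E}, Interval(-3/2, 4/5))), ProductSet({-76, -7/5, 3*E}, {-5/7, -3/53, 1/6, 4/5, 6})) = Union(ProductSet({3/41}, {-5/7}), ProductSet({-76, -7/5, 3*E}, {-5/7, -3/53, 1/6, 4/5, 6}))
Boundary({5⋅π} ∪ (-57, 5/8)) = {-57, 5/8, 5⋅π}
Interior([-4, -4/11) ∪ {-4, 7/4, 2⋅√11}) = (-4, -4/11)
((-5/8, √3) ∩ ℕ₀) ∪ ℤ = ℤ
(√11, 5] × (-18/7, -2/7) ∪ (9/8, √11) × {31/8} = ((9/8, √11) × {31/8}) ∪ ((√11, 5] × (-18/7, -2/7))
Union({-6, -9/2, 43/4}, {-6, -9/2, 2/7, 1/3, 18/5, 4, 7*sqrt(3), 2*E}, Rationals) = Union({7*sqrt(3), 2*E}, Rationals)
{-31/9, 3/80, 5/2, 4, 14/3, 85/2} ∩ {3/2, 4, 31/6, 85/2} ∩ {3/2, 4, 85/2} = {4, 85/2}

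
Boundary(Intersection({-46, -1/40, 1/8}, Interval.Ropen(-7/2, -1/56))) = {-1/40}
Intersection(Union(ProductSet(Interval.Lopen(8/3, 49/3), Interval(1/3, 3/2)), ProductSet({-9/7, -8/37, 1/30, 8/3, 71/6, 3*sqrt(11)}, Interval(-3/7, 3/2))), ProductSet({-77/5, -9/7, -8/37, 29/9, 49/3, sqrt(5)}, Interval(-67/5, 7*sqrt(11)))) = Union(ProductSet({-9/7, -8/37}, Interval(-3/7, 3/2)), ProductSet({29/9, 49/3}, Interval(1/3, 3/2)))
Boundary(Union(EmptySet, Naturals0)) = Naturals0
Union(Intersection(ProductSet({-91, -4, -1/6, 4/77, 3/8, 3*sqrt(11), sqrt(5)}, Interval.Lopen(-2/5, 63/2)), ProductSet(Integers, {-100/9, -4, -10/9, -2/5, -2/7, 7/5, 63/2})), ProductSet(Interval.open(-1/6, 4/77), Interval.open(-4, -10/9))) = Union(ProductSet({-91, -4}, {-2/7, 7/5, 63/2}), ProductSet(Interval.open(-1/6, 4/77), Interval.open(-4, -10/9)))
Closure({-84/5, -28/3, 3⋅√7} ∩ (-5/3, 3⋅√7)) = ∅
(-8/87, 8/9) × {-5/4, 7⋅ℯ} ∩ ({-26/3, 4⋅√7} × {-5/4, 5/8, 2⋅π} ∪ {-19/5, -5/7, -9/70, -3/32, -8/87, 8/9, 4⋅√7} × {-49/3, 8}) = ∅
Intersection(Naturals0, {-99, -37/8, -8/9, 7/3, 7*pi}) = EmptySet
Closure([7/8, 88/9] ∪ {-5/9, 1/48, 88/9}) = {-5/9, 1/48} ∪ [7/8, 88/9]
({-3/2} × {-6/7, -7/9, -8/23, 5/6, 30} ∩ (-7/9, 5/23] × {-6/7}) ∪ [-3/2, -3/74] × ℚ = [-3/2, -3/74] × ℚ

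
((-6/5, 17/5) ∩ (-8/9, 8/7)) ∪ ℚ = ℚ ∪ [-8/9, 8/7]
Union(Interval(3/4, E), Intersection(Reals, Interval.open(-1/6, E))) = Interval.Lopen(-1/6, E)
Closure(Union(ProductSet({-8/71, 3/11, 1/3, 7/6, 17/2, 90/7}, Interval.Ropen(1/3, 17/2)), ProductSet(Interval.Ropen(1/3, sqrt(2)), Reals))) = Union(ProductSet({-8/71, 3/11, 1/3, 17/2, 90/7}, Interval(1/3, 17/2)), ProductSet({-8/71, 3/11, 1/3, 7/6, 17/2, 90/7}, Interval.Ropen(1/3, 17/2)), ProductSet(Interval(1/3, sqrt(2)), Reals))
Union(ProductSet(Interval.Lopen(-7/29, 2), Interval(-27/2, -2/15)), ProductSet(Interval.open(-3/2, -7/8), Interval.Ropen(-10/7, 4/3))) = Union(ProductSet(Interval.open(-3/2, -7/8), Interval.Ropen(-10/7, 4/3)), ProductSet(Interval.Lopen(-7/29, 2), Interval(-27/2, -2/15)))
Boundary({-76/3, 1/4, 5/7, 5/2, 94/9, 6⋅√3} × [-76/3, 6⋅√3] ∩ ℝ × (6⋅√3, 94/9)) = ∅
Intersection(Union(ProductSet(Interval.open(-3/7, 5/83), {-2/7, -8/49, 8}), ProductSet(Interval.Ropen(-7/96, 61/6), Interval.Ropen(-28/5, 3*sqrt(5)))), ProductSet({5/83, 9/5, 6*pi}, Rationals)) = ProductSet({5/83, 9/5}, Intersection(Interval.Ropen(-28/5, 3*sqrt(5)), Rationals))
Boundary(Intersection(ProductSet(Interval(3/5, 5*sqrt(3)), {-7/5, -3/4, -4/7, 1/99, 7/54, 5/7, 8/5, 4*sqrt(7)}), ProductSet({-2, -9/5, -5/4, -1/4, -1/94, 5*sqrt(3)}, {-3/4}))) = ProductSet({5*sqrt(3)}, {-3/4})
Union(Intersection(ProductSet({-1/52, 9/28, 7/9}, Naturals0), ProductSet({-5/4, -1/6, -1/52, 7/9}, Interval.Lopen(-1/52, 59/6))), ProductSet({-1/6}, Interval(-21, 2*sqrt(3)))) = Union(ProductSet({-1/6}, Interval(-21, 2*sqrt(3))), ProductSet({-1/52, 7/9}, Range(0, 10, 1)))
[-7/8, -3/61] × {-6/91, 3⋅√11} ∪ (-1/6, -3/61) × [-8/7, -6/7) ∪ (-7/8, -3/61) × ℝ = ((-7/8, -3/61) × ℝ) ∪ ([-7/8, -3/61] × {-6/91, 3⋅√11})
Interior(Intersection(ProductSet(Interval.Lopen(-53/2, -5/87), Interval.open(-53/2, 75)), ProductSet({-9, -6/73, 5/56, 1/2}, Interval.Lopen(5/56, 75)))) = EmptySet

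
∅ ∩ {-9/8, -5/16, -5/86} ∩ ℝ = ∅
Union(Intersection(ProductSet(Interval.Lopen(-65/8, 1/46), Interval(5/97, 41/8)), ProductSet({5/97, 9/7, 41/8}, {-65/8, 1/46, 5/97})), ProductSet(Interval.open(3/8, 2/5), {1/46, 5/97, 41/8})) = ProductSet(Interval.open(3/8, 2/5), {1/46, 5/97, 41/8})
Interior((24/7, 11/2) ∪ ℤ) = ({4, 5} \ ℤ \ (24/7, 11/2)) ∪ (ℤ \ ({24/7, 11/2} ∪ (ℤ \ (24/7, 11/2)))) ∪ ((24/7, 11/2) \ ℤ \ (24/7, 11/2)) ∪ ({4, 5} \ ({24/7, 11/2} ∪ (ℤ \ (24/7, 11/2))))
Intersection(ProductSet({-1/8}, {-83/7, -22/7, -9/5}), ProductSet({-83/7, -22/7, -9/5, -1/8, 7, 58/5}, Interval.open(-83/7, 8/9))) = ProductSet({-1/8}, {-22/7, -9/5})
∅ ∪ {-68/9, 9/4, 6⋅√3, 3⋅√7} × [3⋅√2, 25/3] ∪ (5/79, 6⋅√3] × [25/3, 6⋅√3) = ((5/79, 6⋅√3] × [25/3, 6⋅√3)) ∪ ({-68/9, 9/4, 6⋅√3, 3⋅√7} × [3⋅√2, 25/3])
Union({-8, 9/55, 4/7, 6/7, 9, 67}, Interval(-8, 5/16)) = Union({4/7, 6/7, 9, 67}, Interval(-8, 5/16))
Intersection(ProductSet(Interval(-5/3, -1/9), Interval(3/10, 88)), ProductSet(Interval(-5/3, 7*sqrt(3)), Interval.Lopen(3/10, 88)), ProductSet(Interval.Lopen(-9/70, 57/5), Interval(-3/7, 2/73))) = EmptySet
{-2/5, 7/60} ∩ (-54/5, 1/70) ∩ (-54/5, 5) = {-2/5}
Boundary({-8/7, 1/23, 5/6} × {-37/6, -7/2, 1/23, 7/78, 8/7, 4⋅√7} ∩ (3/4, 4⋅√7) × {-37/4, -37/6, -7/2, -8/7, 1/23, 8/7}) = {5/6} × {-37/6, -7/2, 1/23, 8/7}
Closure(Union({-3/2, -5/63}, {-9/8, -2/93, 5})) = {-3/2, -9/8, -5/63, -2/93, 5}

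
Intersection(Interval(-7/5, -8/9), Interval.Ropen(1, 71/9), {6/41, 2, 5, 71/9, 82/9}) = EmptySet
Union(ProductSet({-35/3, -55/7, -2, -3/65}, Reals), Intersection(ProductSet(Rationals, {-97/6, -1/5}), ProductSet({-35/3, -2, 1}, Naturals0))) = ProductSet({-35/3, -55/7, -2, -3/65}, Reals)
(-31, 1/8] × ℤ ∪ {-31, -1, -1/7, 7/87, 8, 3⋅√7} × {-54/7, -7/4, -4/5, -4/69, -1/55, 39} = ((-31, 1/8] × ℤ) ∪ ({-31, -1, -1/7, 7/87, 8, 3⋅√7} × {-54/7, -7/4, -4/5, -4/69, -1/55, 39})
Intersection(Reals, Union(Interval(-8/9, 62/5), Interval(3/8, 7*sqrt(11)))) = Interval(-8/9, 7*sqrt(11))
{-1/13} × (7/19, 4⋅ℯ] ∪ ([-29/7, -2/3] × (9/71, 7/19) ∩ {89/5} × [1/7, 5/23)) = {-1/13} × (7/19, 4⋅ℯ]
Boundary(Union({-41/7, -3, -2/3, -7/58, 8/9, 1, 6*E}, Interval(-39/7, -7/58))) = {-41/7, -39/7, -7/58, 8/9, 1, 6*E}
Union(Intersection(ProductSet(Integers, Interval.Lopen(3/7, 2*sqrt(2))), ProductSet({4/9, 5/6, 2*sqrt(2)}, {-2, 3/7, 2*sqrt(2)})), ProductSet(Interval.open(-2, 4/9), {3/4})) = ProductSet(Interval.open(-2, 4/9), {3/4})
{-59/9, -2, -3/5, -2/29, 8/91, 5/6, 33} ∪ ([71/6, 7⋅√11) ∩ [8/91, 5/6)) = {-59/9, -2, -3/5, -2/29, 8/91, 5/6, 33}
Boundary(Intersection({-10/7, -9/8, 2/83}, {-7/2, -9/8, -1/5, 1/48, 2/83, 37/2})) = {-9/8, 2/83}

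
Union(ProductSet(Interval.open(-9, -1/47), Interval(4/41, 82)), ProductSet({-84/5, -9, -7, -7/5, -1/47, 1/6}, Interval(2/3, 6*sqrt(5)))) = Union(ProductSet({-84/5, -9, -7, -7/5, -1/47, 1/6}, Interval(2/3, 6*sqrt(5))), ProductSet(Interval.open(-9, -1/47), Interval(4/41, 82)))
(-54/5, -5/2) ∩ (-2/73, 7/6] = ∅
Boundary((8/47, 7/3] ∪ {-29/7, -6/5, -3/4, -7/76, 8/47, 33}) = {-29/7, -6/5, -3/4, -7/76, 8/47, 7/3, 33}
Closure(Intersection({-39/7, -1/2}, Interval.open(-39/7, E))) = {-1/2}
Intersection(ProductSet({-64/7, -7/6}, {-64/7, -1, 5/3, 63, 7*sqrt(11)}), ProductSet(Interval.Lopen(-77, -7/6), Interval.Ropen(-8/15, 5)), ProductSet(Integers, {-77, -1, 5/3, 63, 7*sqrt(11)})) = EmptySet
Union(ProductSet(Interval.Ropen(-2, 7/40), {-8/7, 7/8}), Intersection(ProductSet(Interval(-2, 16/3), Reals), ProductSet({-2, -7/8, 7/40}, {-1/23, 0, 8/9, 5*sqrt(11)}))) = Union(ProductSet({-2, -7/8, 7/40}, {-1/23, 0, 8/9, 5*sqrt(11)}), ProductSet(Interval.Ropen(-2, 7/40), {-8/7, 7/8}))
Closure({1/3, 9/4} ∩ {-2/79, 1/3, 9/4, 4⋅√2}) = {1/3, 9/4}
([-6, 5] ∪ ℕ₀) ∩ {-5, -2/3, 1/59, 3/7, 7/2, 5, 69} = {-5, -2/3, 1/59, 3/7, 7/2, 5, 69}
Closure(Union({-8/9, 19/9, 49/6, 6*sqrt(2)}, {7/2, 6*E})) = {-8/9, 19/9, 7/2, 49/6, 6*sqrt(2), 6*E}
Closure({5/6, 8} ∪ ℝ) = ℝ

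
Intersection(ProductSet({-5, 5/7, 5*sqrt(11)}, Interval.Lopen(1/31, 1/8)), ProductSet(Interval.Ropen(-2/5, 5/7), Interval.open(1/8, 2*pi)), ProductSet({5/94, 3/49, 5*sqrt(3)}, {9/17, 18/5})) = EmptySet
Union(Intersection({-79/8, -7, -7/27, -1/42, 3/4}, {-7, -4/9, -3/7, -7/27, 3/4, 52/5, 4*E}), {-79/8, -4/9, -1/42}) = {-79/8, -7, -4/9, -7/27, -1/42, 3/4}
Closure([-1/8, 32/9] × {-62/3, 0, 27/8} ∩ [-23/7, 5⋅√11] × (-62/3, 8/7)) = [-1/8, 32/9] × {0}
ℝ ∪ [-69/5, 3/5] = (-∞, ∞)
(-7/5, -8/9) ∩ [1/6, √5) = ∅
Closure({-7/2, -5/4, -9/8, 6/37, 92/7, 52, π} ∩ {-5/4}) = {-5/4}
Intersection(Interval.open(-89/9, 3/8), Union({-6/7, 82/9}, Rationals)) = Intersection(Interval.open(-89/9, 3/8), Rationals)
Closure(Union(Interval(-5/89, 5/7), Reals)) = Interval(-oo, oo)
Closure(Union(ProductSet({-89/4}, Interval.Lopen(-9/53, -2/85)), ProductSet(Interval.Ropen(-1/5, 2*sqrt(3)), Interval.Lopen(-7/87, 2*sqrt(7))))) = Union(ProductSet({-89/4}, Interval(-9/53, -2/85)), ProductSet({-1/5, 2*sqrt(3)}, Interval(-7/87, 2*sqrt(7))), ProductSet(Interval(-1/5, 2*sqrt(3)), {-7/87, 2*sqrt(7)}), ProductSet(Interval.Ropen(-1/5, 2*sqrt(3)), Interval.Lopen(-7/87, 2*sqrt(7))))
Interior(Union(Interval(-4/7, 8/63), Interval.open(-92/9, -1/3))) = Interval.open(-92/9, 8/63)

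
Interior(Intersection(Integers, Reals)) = EmptySet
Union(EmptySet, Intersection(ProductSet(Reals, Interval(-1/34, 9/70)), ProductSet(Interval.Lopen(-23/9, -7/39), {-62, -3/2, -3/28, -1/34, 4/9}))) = ProductSet(Interval.Lopen(-23/9, -7/39), {-1/34})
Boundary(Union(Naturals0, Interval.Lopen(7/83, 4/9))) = Union(Complement(Naturals0, Interval.open(7/83, 4/9)), {7/83, 4/9})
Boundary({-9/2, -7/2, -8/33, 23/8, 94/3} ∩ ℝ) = {-9/2, -7/2, -8/33, 23/8, 94/3}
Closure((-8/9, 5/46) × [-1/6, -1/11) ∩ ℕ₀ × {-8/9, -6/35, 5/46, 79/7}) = ∅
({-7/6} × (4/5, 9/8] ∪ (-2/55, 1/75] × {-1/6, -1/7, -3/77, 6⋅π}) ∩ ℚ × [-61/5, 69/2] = ({-7/6} × (4/5, 9/8]) ∪ ((ℚ ∩ (-2/55, 1/75]) × {-1/6, -1/7, -3/77, 6⋅π})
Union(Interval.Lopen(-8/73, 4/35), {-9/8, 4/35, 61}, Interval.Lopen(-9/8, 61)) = Interval(-9/8, 61)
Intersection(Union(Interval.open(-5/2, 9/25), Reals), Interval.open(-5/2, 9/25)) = Interval.open(-5/2, 9/25)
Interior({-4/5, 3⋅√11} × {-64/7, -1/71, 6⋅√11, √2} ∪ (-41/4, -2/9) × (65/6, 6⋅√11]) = (-41/4, -2/9) × (65/6, 6⋅√11)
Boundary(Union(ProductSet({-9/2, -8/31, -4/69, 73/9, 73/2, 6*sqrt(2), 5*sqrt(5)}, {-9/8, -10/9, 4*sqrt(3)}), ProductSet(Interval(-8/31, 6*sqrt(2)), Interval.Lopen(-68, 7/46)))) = Union(ProductSet({-8/31, 6*sqrt(2)}, Interval(-68, 7/46)), ProductSet({-9/2, -8/31, 73/2, 6*sqrt(2), 5*sqrt(5)}, {-9/8, -10/9, 4*sqrt(3)}), ProductSet({-9/2, -8/31, -4/69, 73/9, 73/2, 6*sqrt(2), 5*sqrt(5)}, {4*sqrt(3)}), ProductSet(Interval(-8/31, 6*sqrt(2)), {-68, 7/46}))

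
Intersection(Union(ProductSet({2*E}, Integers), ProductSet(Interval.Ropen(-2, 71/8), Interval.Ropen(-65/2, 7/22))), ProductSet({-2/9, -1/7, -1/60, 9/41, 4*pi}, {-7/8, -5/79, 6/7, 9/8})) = ProductSet({-2/9, -1/7, -1/60, 9/41}, {-7/8, -5/79})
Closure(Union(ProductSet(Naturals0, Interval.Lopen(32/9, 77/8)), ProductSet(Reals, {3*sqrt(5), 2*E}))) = Union(ProductSet(Naturals0, Interval(32/9, 77/8)), ProductSet(Reals, {3*sqrt(5), 2*E}))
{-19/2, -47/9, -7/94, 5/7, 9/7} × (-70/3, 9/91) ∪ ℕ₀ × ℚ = (ℕ₀ × ℚ) ∪ ({-19/2, -47/9, -7/94, 5/7, 9/7} × (-70/3, 9/91))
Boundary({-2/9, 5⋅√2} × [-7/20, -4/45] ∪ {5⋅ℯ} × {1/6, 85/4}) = ({5⋅ℯ} × {1/6, 85/4}) ∪ ({-2/9, 5⋅√2} × [-7/20, -4/45])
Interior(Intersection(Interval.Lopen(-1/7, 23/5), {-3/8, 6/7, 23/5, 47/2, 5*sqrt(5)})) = EmptySet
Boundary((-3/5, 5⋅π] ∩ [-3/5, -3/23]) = {-3/5, -3/23}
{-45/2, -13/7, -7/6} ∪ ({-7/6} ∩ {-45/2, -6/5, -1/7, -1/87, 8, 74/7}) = {-45/2, -13/7, -7/6}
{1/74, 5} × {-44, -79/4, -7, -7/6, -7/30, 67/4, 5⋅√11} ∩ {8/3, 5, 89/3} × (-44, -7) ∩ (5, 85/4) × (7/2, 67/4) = ∅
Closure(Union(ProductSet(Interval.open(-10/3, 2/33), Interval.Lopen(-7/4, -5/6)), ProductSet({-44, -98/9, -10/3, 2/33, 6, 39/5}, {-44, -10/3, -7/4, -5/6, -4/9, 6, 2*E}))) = Union(ProductSet({-10/3, 2/33}, Interval(-7/4, -5/6)), ProductSet({-44, -98/9, -10/3, 2/33, 6, 39/5}, {-44, -10/3, -7/4, -5/6, -4/9, 6, 2*E}), ProductSet(Interval(-10/3, 2/33), {-7/4, -5/6}), ProductSet(Interval.open(-10/3, 2/33), Interval.Lopen(-7/4, -5/6)))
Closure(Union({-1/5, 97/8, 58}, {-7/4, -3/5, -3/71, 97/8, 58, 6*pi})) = {-7/4, -3/5, -1/5, -3/71, 97/8, 58, 6*pi}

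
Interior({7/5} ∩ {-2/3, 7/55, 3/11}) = ∅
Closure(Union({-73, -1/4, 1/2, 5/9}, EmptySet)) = {-73, -1/4, 1/2, 5/9}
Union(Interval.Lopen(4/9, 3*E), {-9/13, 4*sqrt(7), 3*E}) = Union({-9/13, 4*sqrt(7)}, Interval.Lopen(4/9, 3*E))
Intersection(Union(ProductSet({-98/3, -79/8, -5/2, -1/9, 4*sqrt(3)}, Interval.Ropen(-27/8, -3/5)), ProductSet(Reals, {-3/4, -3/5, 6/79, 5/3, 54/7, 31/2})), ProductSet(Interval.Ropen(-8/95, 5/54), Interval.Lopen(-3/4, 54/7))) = ProductSet(Interval.Ropen(-8/95, 5/54), {-3/5, 6/79, 5/3, 54/7})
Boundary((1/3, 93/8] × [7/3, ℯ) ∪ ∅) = ({1/3, 93/8} × [7/3, ℯ]) ∪ ([1/3, 93/8] × {7/3, ℯ})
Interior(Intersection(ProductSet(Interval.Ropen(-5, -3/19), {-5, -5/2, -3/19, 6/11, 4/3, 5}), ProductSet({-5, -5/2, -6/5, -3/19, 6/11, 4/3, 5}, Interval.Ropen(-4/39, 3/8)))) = EmptySet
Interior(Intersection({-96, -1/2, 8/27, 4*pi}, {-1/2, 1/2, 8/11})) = EmptySet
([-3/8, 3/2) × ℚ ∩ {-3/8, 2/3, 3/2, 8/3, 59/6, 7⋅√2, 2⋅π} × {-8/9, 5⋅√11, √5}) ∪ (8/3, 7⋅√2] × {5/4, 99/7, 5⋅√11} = ({-3/8, 2/3} × {-8/9}) ∪ ((8/3, 7⋅√2] × {5/4, 99/7, 5⋅√11})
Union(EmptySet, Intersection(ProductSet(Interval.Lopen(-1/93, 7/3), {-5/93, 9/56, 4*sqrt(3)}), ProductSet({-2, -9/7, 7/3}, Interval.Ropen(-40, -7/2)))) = EmptySet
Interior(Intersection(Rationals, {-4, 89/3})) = EmptySet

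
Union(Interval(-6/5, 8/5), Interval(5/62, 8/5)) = Interval(-6/5, 8/5)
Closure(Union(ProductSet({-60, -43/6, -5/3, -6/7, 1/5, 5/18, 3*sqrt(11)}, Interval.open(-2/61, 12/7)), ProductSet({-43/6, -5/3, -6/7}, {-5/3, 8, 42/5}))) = Union(ProductSet({-43/6, -5/3, -6/7}, {-5/3, 8, 42/5}), ProductSet({-60, -43/6, -5/3, -6/7, 1/5, 5/18, 3*sqrt(11)}, Interval(-2/61, 12/7)))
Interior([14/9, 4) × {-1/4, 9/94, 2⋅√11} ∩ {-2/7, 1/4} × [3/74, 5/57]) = ∅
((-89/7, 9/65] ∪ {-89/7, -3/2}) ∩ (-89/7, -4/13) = (-89/7, -4/13)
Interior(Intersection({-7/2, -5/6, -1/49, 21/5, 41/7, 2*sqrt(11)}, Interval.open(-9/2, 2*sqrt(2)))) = EmptySet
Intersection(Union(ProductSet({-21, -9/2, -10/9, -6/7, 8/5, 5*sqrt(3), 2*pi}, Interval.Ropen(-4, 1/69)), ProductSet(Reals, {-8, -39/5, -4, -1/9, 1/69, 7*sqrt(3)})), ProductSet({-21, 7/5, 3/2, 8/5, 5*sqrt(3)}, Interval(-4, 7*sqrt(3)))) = Union(ProductSet({-21, 8/5, 5*sqrt(3)}, Interval.Ropen(-4, 1/69)), ProductSet({-21, 7/5, 3/2, 8/5, 5*sqrt(3)}, {-4, -1/9, 1/69, 7*sqrt(3)}))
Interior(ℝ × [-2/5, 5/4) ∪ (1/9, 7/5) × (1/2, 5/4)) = ℝ × (-2/5, 5/4)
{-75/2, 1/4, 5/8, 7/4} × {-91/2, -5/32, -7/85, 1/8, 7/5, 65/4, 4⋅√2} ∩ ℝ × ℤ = ∅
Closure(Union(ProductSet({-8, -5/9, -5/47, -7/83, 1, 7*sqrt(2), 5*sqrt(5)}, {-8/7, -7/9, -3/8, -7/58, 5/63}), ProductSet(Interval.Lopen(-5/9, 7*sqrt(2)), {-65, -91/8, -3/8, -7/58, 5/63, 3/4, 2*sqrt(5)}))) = Union(ProductSet({-8, -5/9, -5/47, -7/83, 1, 7*sqrt(2), 5*sqrt(5)}, {-8/7, -7/9, -3/8, -7/58, 5/63}), ProductSet(Interval(-5/9, 7*sqrt(2)), {-65, -91/8, -3/8, -7/58, 5/63, 3/4, 2*sqrt(5)}))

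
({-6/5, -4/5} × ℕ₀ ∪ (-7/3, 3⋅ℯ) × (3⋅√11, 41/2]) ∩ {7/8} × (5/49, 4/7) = ∅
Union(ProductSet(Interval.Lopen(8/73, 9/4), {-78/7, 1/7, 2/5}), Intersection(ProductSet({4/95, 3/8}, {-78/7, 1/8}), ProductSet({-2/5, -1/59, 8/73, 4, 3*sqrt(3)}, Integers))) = ProductSet(Interval.Lopen(8/73, 9/4), {-78/7, 1/7, 2/5})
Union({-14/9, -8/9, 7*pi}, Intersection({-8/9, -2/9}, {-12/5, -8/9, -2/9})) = {-14/9, -8/9, -2/9, 7*pi}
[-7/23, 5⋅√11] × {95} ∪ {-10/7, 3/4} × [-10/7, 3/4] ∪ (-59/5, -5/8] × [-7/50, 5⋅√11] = ({-10/7, 3/4} × [-10/7, 3/4]) ∪ ([-7/23, 5⋅√11] × {95}) ∪ ((-59/5, -5/8] × [-7/50, 5⋅√11])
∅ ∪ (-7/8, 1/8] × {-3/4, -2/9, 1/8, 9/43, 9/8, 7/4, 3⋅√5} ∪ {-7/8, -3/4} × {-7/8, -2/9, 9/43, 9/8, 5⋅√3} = ({-7/8, -3/4} × {-7/8, -2/9, 9/43, 9/8, 5⋅√3}) ∪ ((-7/8, 1/8] × {-3/4, -2/9, 1/8, 9/43, 9/8, 7/4, 3⋅√5})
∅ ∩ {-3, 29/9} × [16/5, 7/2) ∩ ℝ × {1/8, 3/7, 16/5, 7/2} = ∅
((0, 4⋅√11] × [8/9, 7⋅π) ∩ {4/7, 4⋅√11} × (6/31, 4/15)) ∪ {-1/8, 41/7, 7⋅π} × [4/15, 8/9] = {-1/8, 41/7, 7⋅π} × [4/15, 8/9]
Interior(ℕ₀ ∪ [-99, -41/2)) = ((-99, -41/2) \ ℕ₀ \ (-99, -41/2)) ∪ (ℕ₀ \ ({-99, -41/2} ∪ (ℕ₀ \ (-99, -41/2))))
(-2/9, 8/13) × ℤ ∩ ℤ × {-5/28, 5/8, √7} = ∅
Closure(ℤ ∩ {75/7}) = ∅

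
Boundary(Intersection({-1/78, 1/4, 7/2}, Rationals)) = {-1/78, 1/4, 7/2}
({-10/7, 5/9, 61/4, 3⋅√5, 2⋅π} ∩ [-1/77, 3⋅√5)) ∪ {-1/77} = {-1/77, 5/9, 2⋅π}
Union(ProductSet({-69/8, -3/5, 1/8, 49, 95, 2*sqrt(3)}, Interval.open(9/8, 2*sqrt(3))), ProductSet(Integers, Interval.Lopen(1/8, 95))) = Union(ProductSet({-69/8, -3/5, 1/8, 49, 95, 2*sqrt(3)}, Interval.open(9/8, 2*sqrt(3))), ProductSet(Integers, Interval.Lopen(1/8, 95)))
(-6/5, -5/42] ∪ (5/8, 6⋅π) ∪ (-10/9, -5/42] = (-6/5, -5/42] ∪ (5/8, 6⋅π)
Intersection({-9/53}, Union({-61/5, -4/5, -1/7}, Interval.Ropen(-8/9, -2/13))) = {-9/53}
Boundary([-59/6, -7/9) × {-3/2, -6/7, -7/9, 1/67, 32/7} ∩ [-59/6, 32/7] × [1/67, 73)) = [-59/6, -7/9] × {1/67, 32/7}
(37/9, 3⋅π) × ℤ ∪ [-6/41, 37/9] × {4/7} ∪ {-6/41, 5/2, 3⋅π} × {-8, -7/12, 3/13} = ([-6/41, 37/9] × {4/7}) ∪ ((37/9, 3⋅π) × ℤ) ∪ ({-6/41, 5/2, 3⋅π} × {-8, -7/12, 3/13})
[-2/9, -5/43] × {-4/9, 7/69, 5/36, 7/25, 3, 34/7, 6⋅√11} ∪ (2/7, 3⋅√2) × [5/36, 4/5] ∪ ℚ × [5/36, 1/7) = (ℚ × [5/36, 1/7)) ∪ ((2/7, 3⋅√2) × [5/36, 4/5]) ∪ ([-2/9, -5/43] × {-4/9, 7/69, 5/36, 7/25, 3, 34/7, 6⋅√11})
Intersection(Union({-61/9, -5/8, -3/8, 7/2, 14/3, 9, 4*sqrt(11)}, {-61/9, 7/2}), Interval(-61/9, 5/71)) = {-61/9, -5/8, -3/8}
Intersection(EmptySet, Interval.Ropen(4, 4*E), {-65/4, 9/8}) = EmptySet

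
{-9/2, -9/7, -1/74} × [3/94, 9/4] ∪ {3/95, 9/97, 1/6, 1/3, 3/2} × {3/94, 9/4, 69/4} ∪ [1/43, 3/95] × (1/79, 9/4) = ({-9/2, -9/7, -1/74} × [3/94, 9/4]) ∪ ({3/95, 9/97, 1/6, 1/3, 3/2} × {3/94, 9/4, 69/4}) ∪ ([1/43, 3/95] × (1/79, 9/4))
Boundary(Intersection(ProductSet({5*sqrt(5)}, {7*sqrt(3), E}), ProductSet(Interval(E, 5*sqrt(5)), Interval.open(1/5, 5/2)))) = EmptySet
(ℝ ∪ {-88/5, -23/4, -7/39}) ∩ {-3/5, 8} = {-3/5, 8}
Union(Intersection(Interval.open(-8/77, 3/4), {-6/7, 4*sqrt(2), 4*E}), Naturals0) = Naturals0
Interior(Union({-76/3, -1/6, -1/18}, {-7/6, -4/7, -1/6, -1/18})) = EmptySet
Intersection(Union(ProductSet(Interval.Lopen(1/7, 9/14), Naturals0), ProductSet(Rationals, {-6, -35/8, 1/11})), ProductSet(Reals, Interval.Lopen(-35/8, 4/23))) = Union(ProductSet(Interval.Lopen(1/7, 9/14), Range(0, 1, 1)), ProductSet(Rationals, {1/11}))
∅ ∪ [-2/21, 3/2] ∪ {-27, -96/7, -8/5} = {-27, -96/7, -8/5} ∪ [-2/21, 3/2]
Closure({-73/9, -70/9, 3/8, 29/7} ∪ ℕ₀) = {-73/9, -70/9, 3/8, 29/7} ∪ ℕ₀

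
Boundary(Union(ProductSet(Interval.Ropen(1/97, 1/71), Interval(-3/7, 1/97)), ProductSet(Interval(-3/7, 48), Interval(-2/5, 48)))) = Union(ProductSet({-3/7, 48}, Interval(-2/5, 48)), ProductSet({1/97, 1/71}, Interval(-3/7, -2/5)), ProductSet(Interval(-3/7, 48), {48}), ProductSet(Interval(1/97, 1/71), {-3/7}), ProductSet(Union(Interval(-3/7, 1/97), Interval(1/71, 48)), {-2/5, 48}))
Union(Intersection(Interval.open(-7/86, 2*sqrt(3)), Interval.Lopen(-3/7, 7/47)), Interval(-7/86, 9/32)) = Interval(-7/86, 9/32)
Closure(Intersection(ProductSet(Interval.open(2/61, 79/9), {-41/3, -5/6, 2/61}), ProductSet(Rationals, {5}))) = EmptySet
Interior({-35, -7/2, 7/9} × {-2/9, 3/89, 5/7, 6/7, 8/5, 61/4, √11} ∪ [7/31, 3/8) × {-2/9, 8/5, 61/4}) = ∅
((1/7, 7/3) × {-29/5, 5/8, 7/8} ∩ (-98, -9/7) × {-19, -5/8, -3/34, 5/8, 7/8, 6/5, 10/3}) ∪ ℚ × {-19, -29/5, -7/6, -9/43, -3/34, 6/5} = ℚ × {-19, -29/5, -7/6, -9/43, -3/34, 6/5}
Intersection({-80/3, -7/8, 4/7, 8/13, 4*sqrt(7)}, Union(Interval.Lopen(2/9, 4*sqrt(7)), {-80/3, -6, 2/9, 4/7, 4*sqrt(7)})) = {-80/3, 4/7, 8/13, 4*sqrt(7)}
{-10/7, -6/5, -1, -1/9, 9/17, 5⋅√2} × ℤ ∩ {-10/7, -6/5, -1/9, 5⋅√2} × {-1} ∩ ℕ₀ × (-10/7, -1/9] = ∅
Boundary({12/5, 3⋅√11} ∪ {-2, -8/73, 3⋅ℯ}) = {-2, -8/73, 12/5, 3⋅√11, 3⋅ℯ}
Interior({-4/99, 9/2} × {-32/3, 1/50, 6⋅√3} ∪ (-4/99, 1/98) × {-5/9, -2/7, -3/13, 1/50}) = ∅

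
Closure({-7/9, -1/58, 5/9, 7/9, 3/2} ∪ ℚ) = ℝ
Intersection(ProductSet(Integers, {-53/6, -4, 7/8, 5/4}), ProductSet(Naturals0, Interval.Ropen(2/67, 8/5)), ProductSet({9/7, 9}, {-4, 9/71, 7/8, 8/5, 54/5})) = ProductSet({9}, {7/8})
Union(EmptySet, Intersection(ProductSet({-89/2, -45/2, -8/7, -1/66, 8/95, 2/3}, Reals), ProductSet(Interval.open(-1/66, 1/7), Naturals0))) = ProductSet({8/95}, Naturals0)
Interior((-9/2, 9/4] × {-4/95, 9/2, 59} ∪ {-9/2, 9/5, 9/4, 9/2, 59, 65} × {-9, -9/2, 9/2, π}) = ∅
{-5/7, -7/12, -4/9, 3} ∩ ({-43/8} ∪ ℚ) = {-5/7, -7/12, -4/9, 3}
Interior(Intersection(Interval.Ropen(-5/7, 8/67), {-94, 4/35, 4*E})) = EmptySet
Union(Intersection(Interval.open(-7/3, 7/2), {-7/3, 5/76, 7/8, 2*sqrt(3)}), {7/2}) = {5/76, 7/8, 7/2, 2*sqrt(3)}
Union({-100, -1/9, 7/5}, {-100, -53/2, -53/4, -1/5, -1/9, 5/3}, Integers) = Union({-53/2, -53/4, -1/5, -1/9, 7/5, 5/3}, Integers)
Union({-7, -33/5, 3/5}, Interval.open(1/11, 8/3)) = Union({-7, -33/5}, Interval.open(1/11, 8/3))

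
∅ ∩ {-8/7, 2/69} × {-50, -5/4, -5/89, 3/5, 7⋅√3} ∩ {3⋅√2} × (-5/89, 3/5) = ∅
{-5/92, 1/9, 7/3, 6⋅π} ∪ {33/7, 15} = {-5/92, 1/9, 7/3, 33/7, 15, 6⋅π}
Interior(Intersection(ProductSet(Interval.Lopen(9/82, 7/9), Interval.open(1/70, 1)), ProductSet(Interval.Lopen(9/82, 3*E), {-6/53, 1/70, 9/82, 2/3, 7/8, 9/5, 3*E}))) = EmptySet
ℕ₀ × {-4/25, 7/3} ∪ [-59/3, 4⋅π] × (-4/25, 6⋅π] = (ℕ₀ × {-4/25, 7/3}) ∪ ([-59/3, 4⋅π] × (-4/25, 6⋅π])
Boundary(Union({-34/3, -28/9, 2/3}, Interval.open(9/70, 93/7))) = {-34/3, -28/9, 9/70, 93/7}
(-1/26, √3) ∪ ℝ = (-∞, ∞)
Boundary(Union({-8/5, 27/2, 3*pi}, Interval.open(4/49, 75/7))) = {-8/5, 4/49, 75/7, 27/2}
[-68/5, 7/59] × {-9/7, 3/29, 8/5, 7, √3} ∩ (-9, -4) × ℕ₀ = (-9, -4) × {7}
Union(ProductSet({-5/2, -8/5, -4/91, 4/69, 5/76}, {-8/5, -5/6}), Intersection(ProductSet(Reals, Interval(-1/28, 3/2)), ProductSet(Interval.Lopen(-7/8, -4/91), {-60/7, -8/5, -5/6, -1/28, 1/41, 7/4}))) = Union(ProductSet({-5/2, -8/5, -4/91, 4/69, 5/76}, {-8/5, -5/6}), ProductSet(Interval.Lopen(-7/8, -4/91), {-1/28, 1/41}))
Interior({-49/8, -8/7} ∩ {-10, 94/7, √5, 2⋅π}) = ∅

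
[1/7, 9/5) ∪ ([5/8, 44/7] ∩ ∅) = [1/7, 9/5)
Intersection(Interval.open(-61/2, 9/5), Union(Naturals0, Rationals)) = Intersection(Interval.open(-61/2, 9/5), Rationals)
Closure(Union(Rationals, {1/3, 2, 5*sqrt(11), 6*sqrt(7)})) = Reals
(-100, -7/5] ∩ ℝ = (-100, -7/5]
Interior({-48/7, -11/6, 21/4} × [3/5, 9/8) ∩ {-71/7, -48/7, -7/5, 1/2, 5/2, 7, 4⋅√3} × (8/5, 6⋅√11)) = ∅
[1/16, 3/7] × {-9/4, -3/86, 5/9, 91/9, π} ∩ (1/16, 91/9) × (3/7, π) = (1/16, 3/7] × {5/9}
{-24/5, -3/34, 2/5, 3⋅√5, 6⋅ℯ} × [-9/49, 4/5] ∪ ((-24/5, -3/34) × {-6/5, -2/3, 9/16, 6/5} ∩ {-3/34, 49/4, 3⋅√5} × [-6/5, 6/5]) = {-24/5, -3/34, 2/5, 3⋅√5, 6⋅ℯ} × [-9/49, 4/5]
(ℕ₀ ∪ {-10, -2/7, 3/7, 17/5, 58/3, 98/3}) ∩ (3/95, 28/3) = {3/7, 17/5} ∪ {1, 2, …, 9}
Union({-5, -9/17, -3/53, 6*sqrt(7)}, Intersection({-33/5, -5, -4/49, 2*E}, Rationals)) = {-33/5, -5, -9/17, -4/49, -3/53, 6*sqrt(7)}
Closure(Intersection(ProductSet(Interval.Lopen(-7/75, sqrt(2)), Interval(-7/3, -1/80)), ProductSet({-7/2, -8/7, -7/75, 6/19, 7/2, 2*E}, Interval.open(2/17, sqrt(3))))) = EmptySet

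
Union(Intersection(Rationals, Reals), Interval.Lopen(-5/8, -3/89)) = Union(Interval(-5/8, -3/89), Rationals)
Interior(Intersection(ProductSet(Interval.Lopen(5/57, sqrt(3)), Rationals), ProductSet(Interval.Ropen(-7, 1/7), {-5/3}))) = EmptySet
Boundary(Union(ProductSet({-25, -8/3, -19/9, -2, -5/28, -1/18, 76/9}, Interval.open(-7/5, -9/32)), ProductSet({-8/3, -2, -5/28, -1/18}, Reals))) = Union(ProductSet({-8/3, -2, -5/28, -1/18}, Reals), ProductSet({-25, -8/3, -19/9, -2, -5/28, -1/18, 76/9}, Interval(-7/5, -9/32)))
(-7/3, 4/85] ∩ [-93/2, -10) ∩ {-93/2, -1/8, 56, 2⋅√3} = ∅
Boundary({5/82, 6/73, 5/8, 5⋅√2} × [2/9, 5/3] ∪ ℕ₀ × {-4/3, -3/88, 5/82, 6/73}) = (ℕ₀ × {-4/3, -3/88, 5/82, 6/73}) ∪ ({5/82, 6/73, 5/8, 5⋅√2} × [2/9, 5/3])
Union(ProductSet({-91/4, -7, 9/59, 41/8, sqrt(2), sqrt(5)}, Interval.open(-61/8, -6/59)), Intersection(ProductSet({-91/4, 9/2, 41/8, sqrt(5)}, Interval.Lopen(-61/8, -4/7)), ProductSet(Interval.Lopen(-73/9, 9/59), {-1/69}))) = ProductSet({-91/4, -7, 9/59, 41/8, sqrt(2), sqrt(5)}, Interval.open(-61/8, -6/59))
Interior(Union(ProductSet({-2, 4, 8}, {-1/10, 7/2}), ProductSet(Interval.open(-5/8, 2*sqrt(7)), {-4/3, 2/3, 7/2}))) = EmptySet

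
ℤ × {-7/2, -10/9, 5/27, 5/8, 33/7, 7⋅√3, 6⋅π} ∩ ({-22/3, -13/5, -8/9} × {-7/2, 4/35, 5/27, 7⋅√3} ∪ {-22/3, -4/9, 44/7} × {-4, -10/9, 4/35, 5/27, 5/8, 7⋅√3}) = ∅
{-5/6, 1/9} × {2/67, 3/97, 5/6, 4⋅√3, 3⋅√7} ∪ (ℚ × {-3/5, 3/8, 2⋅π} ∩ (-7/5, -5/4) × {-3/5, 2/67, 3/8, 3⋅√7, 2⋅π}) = ((ℚ ∩ (-7/5, -5/4)) × {-3/5, 3/8, 2⋅π}) ∪ ({-5/6, 1/9} × {2/67, 3/97, 5/6, 4⋅√3, 3⋅√7})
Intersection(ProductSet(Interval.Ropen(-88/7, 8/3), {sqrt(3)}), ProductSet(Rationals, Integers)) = EmptySet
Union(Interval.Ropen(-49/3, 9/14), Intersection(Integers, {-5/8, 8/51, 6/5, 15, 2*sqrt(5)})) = Union({15}, Interval.Ropen(-49/3, 9/14))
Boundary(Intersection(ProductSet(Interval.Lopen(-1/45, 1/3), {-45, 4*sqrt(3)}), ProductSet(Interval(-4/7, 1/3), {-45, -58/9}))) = ProductSet(Interval(-1/45, 1/3), {-45})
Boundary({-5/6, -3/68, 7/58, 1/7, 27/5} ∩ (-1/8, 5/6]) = {-3/68, 7/58, 1/7}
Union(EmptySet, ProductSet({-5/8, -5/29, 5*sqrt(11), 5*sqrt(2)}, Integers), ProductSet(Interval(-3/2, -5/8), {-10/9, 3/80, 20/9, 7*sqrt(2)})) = Union(ProductSet({-5/8, -5/29, 5*sqrt(11), 5*sqrt(2)}, Integers), ProductSet(Interval(-3/2, -5/8), {-10/9, 3/80, 20/9, 7*sqrt(2)}))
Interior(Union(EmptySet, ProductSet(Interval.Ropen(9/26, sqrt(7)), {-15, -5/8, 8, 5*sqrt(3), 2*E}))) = EmptySet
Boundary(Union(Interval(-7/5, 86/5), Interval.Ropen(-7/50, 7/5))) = {-7/5, 86/5}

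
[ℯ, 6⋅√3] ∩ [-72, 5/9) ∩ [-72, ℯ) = ∅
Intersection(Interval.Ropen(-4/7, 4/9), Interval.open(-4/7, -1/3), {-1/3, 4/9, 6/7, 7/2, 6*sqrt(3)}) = EmptySet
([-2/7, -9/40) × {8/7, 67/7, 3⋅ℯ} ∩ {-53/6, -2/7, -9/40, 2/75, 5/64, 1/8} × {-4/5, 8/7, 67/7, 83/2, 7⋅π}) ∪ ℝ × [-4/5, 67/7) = ({-2/7} × {8/7, 67/7}) ∪ (ℝ × [-4/5, 67/7))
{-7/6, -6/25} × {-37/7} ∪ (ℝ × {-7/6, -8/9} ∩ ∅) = {-7/6, -6/25} × {-37/7}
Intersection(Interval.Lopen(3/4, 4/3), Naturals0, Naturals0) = Range(1, 2, 1)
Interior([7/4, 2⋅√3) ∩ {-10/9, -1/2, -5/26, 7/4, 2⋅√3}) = ∅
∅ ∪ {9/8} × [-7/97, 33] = {9/8} × [-7/97, 33]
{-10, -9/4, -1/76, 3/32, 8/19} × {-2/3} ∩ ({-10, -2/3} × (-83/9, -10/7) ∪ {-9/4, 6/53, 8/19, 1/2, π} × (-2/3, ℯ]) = ∅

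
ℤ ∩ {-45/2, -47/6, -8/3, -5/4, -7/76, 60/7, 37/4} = ∅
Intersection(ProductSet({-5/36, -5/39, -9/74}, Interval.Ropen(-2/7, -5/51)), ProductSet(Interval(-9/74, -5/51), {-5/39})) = ProductSet({-9/74}, {-5/39})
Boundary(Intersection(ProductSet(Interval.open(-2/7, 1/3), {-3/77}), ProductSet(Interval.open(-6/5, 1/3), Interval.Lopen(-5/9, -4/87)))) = EmptySet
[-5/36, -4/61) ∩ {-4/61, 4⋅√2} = ∅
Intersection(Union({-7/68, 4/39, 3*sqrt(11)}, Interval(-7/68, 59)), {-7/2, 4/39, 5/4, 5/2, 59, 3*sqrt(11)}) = {4/39, 5/4, 5/2, 59, 3*sqrt(11)}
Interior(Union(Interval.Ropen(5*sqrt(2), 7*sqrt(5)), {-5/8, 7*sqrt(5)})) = Interval.open(5*sqrt(2), 7*sqrt(5))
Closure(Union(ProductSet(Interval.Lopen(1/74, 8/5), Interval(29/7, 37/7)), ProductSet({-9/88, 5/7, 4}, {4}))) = Union(ProductSet({-9/88, 5/7, 4}, {4}), ProductSet(Interval(1/74, 8/5), Interval(29/7, 37/7)))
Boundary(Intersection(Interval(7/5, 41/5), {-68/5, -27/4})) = EmptySet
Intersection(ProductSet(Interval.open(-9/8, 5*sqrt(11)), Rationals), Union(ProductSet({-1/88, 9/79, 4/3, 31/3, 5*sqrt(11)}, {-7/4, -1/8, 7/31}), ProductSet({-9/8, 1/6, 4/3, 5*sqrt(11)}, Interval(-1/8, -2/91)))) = Union(ProductSet({1/6, 4/3}, Intersection(Interval(-1/8, -2/91), Rationals)), ProductSet({-1/88, 9/79, 4/3, 31/3}, {-7/4, -1/8, 7/31}))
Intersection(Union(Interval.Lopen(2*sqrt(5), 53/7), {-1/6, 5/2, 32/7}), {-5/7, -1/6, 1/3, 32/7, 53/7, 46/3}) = {-1/6, 32/7, 53/7}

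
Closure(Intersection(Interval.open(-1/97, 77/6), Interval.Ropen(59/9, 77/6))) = Interval(59/9, 77/6)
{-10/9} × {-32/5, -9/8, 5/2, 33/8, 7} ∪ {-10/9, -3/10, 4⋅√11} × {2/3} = ({-10/9} × {-32/5, -9/8, 5/2, 33/8, 7}) ∪ ({-10/9, -3/10, 4⋅√11} × {2/3})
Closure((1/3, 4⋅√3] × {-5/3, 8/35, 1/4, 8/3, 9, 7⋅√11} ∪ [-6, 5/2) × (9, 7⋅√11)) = ({-6, 5/2} × [9, 7⋅√11]) ∪ ([-6, 5/2] × {9, 7⋅√11}) ∪ ([-6, 5/2) × (9, 7⋅√11)) ∪ ([1/3, 4⋅√3] × {-5/3, 8/35, 1/4, 8/3, 9, 7⋅√11})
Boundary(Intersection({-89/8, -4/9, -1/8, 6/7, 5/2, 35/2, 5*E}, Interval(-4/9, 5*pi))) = {-4/9, -1/8, 6/7, 5/2, 5*E}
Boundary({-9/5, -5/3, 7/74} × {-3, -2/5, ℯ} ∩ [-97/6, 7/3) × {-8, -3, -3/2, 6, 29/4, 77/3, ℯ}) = {-9/5, -5/3, 7/74} × {-3, ℯ}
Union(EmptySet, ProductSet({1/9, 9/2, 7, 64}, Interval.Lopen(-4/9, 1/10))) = ProductSet({1/9, 9/2, 7, 64}, Interval.Lopen(-4/9, 1/10))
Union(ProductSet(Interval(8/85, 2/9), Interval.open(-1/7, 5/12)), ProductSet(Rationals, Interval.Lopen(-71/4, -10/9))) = Union(ProductSet(Interval(8/85, 2/9), Interval.open(-1/7, 5/12)), ProductSet(Rationals, Interval.Lopen(-71/4, -10/9)))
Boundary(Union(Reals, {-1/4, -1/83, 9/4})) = EmptySet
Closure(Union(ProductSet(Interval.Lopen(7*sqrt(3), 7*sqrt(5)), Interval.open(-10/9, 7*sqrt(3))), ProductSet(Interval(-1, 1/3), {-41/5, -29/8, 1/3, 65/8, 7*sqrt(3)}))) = Union(ProductSet({7*sqrt(3), 7*sqrt(5)}, Interval(-10/9, 7*sqrt(3))), ProductSet(Interval(-1, 1/3), {-41/5, -29/8, 1/3, 65/8, 7*sqrt(3)}), ProductSet(Interval(7*sqrt(3), 7*sqrt(5)), {-10/9, 7*sqrt(3)}), ProductSet(Interval.Lopen(7*sqrt(3), 7*sqrt(5)), Interval.open(-10/9, 7*sqrt(3))))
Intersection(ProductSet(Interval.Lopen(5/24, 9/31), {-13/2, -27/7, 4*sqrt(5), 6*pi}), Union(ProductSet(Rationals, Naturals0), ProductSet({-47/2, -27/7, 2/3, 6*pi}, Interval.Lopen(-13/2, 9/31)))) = EmptySet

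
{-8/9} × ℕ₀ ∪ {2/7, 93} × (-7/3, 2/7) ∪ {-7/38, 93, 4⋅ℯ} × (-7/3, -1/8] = ({-8/9} × ℕ₀) ∪ ({2/7, 93} × (-7/3, 2/7)) ∪ ({-7/38, 93, 4⋅ℯ} × (-7/3, -1/8])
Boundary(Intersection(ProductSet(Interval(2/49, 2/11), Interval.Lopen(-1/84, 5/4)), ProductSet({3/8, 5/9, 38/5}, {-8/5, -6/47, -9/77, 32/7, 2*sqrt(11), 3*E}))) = EmptySet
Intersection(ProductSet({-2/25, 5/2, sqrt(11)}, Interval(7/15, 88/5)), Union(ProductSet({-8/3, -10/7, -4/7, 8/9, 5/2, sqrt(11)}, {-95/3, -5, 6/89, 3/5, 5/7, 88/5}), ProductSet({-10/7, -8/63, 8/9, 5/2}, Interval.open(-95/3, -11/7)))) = ProductSet({5/2, sqrt(11)}, {3/5, 5/7, 88/5})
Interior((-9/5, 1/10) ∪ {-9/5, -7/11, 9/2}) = (-9/5, 1/10)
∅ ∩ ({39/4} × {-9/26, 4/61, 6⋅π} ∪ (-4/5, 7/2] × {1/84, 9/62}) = ∅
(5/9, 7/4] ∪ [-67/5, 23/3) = [-67/5, 23/3)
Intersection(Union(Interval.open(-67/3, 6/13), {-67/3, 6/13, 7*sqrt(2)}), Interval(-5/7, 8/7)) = Interval(-5/7, 6/13)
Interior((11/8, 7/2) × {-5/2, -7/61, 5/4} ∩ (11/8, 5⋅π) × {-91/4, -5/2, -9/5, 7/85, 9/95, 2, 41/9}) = ∅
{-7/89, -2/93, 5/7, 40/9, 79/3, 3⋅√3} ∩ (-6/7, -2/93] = {-7/89, -2/93}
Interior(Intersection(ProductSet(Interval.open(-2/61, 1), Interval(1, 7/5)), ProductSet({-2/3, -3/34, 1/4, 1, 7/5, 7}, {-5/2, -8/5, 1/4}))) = EmptySet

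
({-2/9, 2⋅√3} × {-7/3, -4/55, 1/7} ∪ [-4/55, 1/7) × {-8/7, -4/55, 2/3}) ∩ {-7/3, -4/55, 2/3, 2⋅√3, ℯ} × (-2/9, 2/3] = ({-4/55} × {-4/55, 2/3}) ∪ ({2⋅√3} × {-4/55, 1/7})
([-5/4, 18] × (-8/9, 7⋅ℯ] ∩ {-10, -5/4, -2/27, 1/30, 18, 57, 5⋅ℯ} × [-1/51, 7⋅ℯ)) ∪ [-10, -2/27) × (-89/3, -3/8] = ([-10, -2/27) × (-89/3, -3/8]) ∪ ({-5/4, -2/27, 1/30, 18, 5⋅ℯ} × [-1/51, 7⋅ℯ))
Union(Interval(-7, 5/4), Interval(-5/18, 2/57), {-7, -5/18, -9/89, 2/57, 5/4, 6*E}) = Union({6*E}, Interval(-7, 5/4))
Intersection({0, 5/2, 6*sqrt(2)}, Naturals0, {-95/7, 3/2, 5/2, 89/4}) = EmptySet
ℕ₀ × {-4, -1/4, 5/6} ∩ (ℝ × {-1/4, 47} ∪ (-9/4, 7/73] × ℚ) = (ℕ₀ × {-1/4}) ∪ ({0} × {-4, -1/4, 5/6})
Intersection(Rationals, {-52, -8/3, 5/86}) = {-52, -8/3, 5/86}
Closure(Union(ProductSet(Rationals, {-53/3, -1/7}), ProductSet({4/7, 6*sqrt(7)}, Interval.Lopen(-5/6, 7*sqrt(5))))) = Union(ProductSet({4/7, 6*sqrt(7)}, Interval(-5/6, 7*sqrt(5))), ProductSet(Reals, {-53/3, -1/7}))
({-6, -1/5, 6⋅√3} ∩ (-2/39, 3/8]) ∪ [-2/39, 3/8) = [-2/39, 3/8)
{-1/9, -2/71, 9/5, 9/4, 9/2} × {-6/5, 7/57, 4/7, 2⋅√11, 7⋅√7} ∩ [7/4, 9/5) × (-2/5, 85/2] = ∅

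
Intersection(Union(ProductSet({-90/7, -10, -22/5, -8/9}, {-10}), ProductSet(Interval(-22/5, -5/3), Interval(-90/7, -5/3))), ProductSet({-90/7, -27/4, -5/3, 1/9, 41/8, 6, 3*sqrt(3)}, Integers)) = Union(ProductSet({-90/7}, {-10}), ProductSet({-5/3}, Range(-12, -1, 1)))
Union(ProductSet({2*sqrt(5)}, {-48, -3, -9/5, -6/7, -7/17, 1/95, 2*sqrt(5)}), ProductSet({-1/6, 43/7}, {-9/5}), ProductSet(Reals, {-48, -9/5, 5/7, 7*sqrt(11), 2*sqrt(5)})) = Union(ProductSet({2*sqrt(5)}, {-48, -3, -9/5, -6/7, -7/17, 1/95, 2*sqrt(5)}), ProductSet(Reals, {-48, -9/5, 5/7, 7*sqrt(11), 2*sqrt(5)}))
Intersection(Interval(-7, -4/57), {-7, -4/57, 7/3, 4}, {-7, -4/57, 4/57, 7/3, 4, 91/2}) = {-7, -4/57}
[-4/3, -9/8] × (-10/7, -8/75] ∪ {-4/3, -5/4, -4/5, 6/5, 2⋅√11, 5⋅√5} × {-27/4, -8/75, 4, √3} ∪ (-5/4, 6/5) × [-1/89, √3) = ([-4/3, -9/8] × (-10/7, -8/75]) ∪ ((-5/4, 6/5) × [-1/89, √3)) ∪ ({-4/3, -5/4, -4/5, 6/5, 2⋅√11, 5⋅√5} × {-27/4, -8/75, 4, √3})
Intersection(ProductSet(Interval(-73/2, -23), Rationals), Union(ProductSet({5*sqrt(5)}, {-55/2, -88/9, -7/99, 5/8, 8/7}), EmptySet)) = EmptySet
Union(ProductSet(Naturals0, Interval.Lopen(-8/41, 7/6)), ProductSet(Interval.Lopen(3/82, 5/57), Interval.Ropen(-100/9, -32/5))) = Union(ProductSet(Interval.Lopen(3/82, 5/57), Interval.Ropen(-100/9, -32/5)), ProductSet(Naturals0, Interval.Lopen(-8/41, 7/6)))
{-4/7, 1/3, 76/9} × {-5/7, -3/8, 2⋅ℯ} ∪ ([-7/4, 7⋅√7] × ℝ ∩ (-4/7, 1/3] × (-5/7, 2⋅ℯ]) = ({-4/7, 1/3, 76/9} × {-5/7, -3/8, 2⋅ℯ}) ∪ ((-4/7, 1/3] × (-5/7, 2⋅ℯ])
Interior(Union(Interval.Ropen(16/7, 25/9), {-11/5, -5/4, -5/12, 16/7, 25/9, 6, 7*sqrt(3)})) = Interval.open(16/7, 25/9)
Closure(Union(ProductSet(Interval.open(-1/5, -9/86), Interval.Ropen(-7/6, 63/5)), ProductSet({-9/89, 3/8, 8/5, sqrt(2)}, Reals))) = Union(ProductSet({-1/5, -9/86}, Interval(-7/6, 63/5)), ProductSet({-9/89, 3/8, 8/5, sqrt(2)}, Reals), ProductSet(Interval(-1/5, -9/86), {-7/6, 63/5}), ProductSet(Interval.open(-1/5, -9/86), Interval.Ropen(-7/6, 63/5)))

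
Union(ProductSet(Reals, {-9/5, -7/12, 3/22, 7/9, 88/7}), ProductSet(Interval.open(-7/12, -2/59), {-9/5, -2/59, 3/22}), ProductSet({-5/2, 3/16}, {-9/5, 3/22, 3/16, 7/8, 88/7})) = Union(ProductSet({-5/2, 3/16}, {-9/5, 3/22, 3/16, 7/8, 88/7}), ProductSet(Interval.open(-7/12, -2/59), {-9/5, -2/59, 3/22}), ProductSet(Reals, {-9/5, -7/12, 3/22, 7/9, 88/7}))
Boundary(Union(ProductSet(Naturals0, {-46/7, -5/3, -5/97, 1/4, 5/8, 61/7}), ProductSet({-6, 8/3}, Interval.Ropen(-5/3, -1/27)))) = Union(ProductSet({-6, 8/3}, Interval(-5/3, -1/27)), ProductSet(Naturals0, {-46/7, -5/3, -5/97, 1/4, 5/8, 61/7}))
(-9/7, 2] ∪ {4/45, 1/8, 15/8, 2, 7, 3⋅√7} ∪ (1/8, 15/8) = (-9/7, 2] ∪ {7, 3⋅√7}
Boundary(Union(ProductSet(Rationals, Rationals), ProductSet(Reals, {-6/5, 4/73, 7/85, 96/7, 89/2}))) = ProductSet(Reals, Reals)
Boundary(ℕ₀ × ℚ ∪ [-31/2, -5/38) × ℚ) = ([-31/2, -5/38] ∪ ℕ₀ ∪ (ℕ₀ \ (-31/2, -5/38))) × ℝ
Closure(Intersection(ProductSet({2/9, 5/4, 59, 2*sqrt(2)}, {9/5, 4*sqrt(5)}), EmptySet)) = EmptySet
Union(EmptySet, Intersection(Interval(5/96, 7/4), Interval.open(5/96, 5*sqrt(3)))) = Interval.Lopen(5/96, 7/4)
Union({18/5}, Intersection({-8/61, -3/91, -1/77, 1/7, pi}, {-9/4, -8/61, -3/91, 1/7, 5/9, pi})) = {-8/61, -3/91, 1/7, 18/5, pi}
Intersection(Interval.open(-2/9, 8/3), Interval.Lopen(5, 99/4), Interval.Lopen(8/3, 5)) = EmptySet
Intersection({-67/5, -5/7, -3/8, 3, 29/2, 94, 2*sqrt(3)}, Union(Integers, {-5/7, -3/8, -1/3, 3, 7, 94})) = {-5/7, -3/8, 3, 94}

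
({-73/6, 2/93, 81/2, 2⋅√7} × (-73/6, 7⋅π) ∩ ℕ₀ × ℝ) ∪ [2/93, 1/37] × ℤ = [2/93, 1/37] × ℤ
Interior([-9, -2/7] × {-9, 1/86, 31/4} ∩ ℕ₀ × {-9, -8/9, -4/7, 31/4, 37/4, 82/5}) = ∅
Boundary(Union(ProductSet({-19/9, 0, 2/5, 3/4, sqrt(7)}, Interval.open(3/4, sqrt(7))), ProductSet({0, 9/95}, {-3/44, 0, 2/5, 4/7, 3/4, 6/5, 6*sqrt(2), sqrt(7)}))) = Union(ProductSet({0, 9/95}, {-3/44, 0, 2/5, 4/7, 3/4, 6/5, 6*sqrt(2), sqrt(7)}), ProductSet({-19/9, 0, 2/5, 3/4, sqrt(7)}, Interval(3/4, sqrt(7))))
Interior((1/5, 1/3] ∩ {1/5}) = ∅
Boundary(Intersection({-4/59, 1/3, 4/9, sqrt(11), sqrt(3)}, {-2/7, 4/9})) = {4/9}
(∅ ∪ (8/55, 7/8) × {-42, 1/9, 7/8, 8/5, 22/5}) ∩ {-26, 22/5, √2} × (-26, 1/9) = ∅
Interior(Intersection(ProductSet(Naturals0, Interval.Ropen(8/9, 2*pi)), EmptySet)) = EmptySet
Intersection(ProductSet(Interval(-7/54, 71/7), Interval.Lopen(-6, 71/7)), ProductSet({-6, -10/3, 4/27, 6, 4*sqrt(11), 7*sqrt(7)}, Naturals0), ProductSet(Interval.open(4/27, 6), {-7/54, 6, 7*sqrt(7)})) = EmptySet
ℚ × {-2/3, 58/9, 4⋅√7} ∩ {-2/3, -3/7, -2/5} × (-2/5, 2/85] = ∅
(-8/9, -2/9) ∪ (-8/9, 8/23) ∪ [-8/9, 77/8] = [-8/9, 77/8]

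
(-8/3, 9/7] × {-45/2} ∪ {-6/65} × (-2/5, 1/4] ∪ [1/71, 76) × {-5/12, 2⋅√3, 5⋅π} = ({-6/65} × (-2/5, 1/4]) ∪ ((-8/3, 9/7] × {-45/2}) ∪ ([1/71, 76) × {-5/12, 2⋅√3, 5⋅π})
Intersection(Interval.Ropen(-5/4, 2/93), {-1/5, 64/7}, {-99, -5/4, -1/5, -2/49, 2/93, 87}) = {-1/5}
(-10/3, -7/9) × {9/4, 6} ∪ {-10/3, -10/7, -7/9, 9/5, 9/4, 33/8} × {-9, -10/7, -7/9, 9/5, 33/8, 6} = ((-10/3, -7/9) × {9/4, 6}) ∪ ({-10/3, -10/7, -7/9, 9/5, 9/4, 33/8} × {-9, -10/7, -7/9, 9/5, 33/8, 6})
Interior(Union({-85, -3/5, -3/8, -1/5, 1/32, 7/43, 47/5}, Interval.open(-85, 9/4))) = Interval.open(-85, 9/4)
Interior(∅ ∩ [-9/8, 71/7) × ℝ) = ∅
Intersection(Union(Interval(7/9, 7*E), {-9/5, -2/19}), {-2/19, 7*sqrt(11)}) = {-2/19}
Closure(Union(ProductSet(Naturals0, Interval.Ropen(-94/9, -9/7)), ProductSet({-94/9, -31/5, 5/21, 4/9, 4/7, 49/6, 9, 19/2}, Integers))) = Union(ProductSet({-94/9, -31/5, 5/21, 4/9, 4/7, 49/6, 9, 19/2}, Integers), ProductSet(Naturals0, Interval(-94/9, -9/7)))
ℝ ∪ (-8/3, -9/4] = (-∞, ∞)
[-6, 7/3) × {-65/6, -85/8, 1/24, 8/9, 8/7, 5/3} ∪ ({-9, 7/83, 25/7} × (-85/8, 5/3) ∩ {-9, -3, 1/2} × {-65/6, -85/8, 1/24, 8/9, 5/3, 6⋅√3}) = ({-9} × {1/24, 8/9}) ∪ ([-6, 7/3) × {-65/6, -85/8, 1/24, 8/9, 8/7, 5/3})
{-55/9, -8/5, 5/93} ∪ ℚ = ℚ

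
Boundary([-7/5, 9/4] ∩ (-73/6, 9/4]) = {-7/5, 9/4}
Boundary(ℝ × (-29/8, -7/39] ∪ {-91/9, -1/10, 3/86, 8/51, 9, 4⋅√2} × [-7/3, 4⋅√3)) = (ℝ × {-29/8, -7/39}) ∪ ({-91/9, -1/10, 3/86, 8/51, 9, 4⋅√2} × [-7/39, 4⋅√3])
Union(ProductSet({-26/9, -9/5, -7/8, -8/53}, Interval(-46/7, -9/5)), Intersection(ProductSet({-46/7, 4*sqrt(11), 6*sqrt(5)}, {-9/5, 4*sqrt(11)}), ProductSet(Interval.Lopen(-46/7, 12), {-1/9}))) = ProductSet({-26/9, -9/5, -7/8, -8/53}, Interval(-46/7, -9/5))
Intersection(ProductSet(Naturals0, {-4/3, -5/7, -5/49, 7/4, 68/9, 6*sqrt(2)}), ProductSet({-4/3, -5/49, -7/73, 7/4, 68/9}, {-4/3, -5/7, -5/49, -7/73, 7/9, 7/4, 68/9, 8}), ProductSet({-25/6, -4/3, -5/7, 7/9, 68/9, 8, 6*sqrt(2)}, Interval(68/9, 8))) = EmptySet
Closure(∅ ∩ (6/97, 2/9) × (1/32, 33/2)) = ∅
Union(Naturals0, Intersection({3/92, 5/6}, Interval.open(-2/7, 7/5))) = Union({3/92, 5/6}, Naturals0)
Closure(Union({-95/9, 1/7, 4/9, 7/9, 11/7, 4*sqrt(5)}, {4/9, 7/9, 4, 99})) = {-95/9, 1/7, 4/9, 7/9, 11/7, 4, 99, 4*sqrt(5)}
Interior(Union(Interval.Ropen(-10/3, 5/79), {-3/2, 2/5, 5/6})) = Interval.open(-10/3, 5/79)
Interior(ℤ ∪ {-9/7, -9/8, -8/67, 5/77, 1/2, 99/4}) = ∅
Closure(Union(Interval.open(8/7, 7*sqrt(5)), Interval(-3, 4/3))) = Interval(-3, 7*sqrt(5))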